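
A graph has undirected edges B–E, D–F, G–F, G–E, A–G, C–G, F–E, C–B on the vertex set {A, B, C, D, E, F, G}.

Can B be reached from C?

Explore from C.
Distance 1: reach B, G.
Found B.

Yes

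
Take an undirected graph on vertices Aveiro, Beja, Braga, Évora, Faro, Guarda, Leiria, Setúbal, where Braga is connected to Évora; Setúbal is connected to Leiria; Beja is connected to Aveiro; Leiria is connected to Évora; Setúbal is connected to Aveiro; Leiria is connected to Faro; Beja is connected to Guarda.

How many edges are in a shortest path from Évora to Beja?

4

Distance 0: Évora.
Distance 1: Braga, Leiria.
Distance 2: Faro, Setúbal.
Distance 3: Aveiro.
Distance 4: Beja — contains Beja.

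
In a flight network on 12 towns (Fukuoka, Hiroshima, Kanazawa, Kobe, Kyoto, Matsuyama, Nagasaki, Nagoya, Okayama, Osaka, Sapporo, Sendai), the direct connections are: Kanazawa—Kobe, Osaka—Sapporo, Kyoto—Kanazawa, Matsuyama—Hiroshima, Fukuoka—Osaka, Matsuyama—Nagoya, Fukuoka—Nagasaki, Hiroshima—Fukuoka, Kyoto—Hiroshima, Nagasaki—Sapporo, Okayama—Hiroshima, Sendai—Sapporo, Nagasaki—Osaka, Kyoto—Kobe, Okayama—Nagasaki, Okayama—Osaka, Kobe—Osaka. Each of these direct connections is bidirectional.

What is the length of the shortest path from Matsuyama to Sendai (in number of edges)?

Distance 0: Matsuyama.
Distance 1: Hiroshima, Nagoya.
Distance 2: Fukuoka, Kyoto, Okayama.
Distance 3: Kanazawa, Kobe, Nagasaki, Osaka.
Distance 4: Sapporo.
Distance 5: Sendai — contains Sendai.

5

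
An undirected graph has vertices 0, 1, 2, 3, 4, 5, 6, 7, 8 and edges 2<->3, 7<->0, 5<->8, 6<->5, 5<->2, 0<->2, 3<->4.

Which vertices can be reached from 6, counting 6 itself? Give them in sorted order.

Start at 6.
Its neighbours: 5.
Then their neighbours: 2, 8.
Then next layer: 0, 3.
Then next layer: 4, 7.
Nothing further is reachable.

0, 2, 3, 4, 5, 6, 7, 8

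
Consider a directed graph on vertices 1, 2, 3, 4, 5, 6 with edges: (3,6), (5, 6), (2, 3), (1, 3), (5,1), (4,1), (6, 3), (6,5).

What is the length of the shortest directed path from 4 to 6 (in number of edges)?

Distance 0: 4.
Distance 1: 1.
Distance 2: 3.
Distance 3: 6 — contains 6.

3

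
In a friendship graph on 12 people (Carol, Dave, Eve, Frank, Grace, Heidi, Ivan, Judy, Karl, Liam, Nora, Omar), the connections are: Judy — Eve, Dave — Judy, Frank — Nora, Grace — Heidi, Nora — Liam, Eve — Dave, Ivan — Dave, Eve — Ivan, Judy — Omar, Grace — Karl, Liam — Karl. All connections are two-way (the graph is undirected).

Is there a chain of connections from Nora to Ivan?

Explore from Nora.
Distance 1: reach Frank, Liam.
Distance 2: reach Karl.
Distance 3: reach Grace.
Distance 4: reach Heidi.
The search is exhausted without reaching Ivan; it lies in a different component.

No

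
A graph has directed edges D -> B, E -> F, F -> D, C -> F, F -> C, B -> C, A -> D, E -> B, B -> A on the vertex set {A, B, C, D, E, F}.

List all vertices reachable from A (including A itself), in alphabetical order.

Start at A.
Its neighbours: D.
Then their neighbours: B.
Then next layer: C.
Then next layer: F.
Nothing further is reachable.

A, B, C, D, F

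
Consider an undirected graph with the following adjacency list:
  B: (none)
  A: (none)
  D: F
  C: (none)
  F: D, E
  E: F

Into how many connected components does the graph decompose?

4

From A: component {A}.
From B: component {B}.
From C: component {C}.
From D: component {D, E, F}.
That's 4 components.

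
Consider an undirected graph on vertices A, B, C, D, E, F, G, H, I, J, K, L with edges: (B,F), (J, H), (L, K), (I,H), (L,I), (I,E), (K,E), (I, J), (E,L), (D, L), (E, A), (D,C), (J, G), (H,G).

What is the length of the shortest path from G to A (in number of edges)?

4

Distance 0: G.
Distance 1: H, J.
Distance 2: I.
Distance 3: E, L.
Distance 4: A, D, K — contains A.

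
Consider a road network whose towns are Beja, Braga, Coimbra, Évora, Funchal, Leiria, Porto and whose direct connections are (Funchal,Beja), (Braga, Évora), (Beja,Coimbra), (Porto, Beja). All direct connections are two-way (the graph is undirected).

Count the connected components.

From Beja: component {Beja, Coimbra, Funchal, Porto}.
From Braga: component {Braga, Évora}.
From Leiria: component {Leiria}.
That's 3 components.

3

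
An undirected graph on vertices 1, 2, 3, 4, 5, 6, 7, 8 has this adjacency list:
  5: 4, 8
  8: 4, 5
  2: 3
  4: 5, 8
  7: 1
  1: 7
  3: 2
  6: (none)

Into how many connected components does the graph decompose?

From 1: component {1, 7}.
From 2: component {2, 3}.
From 4: component {4, 5, 8}.
From 6: component {6}.
That's 4 components.

4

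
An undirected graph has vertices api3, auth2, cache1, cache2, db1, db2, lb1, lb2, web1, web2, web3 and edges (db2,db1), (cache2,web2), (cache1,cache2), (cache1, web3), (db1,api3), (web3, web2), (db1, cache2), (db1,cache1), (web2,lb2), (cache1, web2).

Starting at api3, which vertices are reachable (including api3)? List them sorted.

api3, cache1, cache2, db1, db2, lb2, web2, web3

Start at api3.
Its neighbours: db1.
Then their neighbours: cache1, cache2, db2.
Then next layer: web2, web3.
Then next layer: lb2.
Nothing further is reachable.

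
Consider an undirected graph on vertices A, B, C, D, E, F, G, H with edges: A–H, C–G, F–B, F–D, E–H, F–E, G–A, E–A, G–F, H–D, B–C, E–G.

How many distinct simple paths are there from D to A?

D–F–B–C–G–A
D–F–B–C–G–E–A
D–F–B–C–G–E–H–A
D–F–E–A
D–F–E–G–A
D–F–E–H–A
D–F–G–A
D–F–G–E–A
D–F–G–E–H–A
D–H–A
D–H–E–A
D–H–E–F–B–C–G–A
D–H–E–F–G–A
D–H–E–G–A

14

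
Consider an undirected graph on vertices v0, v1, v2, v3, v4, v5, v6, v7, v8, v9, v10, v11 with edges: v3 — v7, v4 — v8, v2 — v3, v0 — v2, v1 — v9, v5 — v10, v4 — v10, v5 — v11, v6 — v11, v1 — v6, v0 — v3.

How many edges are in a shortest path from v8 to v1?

Distance 0: v8.
Distance 1: v4.
Distance 2: v10.
Distance 3: v5.
Distance 4: v11.
Distance 5: v6.
Distance 6: v1 — contains v1.

6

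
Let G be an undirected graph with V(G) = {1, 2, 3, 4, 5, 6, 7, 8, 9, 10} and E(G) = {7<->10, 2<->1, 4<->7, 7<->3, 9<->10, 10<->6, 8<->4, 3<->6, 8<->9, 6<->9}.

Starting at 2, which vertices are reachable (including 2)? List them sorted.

Start at 2.
Its neighbours: 1.
Nothing further is reachable.

1, 2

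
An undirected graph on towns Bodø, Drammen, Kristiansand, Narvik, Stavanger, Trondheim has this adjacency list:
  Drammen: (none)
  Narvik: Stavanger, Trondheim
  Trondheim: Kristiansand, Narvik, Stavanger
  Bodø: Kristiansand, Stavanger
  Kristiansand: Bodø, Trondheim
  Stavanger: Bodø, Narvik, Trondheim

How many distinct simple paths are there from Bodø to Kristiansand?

3

Bodø–Kristiansand
Bodø–Stavanger–Narvik–Trondheim–Kristiansand
Bodø–Stavanger–Trondheim–Kristiansand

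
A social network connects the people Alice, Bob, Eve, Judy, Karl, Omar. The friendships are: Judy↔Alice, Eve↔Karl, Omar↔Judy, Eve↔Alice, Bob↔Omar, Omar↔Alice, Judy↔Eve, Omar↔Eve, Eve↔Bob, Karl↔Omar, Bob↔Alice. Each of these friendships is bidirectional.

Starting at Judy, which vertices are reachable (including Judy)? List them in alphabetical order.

Alice, Bob, Eve, Judy, Karl, Omar

Start at Judy.
Its neighbours: Alice, Eve, Omar.
Then their neighbours: Bob, Karl.
Every vertex is now reached.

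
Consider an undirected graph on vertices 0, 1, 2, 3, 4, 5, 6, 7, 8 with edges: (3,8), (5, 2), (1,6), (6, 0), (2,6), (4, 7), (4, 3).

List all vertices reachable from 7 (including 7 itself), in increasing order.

3, 4, 7, 8

Start at 7.
Its neighbours: 4.
Then their neighbours: 3.
Then next layer: 8.
Nothing further is reachable.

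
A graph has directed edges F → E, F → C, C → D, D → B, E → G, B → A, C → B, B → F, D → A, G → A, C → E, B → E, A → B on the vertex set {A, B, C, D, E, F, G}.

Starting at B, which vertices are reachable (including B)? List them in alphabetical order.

Start at B.
Its neighbours: A, E, F.
Then their neighbours: C, G.
Then next layer: D.
Every vertex is now reached.

A, B, C, D, E, F, G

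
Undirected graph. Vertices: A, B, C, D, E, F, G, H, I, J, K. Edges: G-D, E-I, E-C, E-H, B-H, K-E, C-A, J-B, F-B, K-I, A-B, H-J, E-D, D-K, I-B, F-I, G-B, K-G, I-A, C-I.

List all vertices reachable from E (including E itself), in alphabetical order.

Start at E.
Its neighbours: C, D, H, I, K.
Then their neighbours: A, B, F, G, J.
Every vertex is now reached.

A, B, C, D, E, F, G, H, I, J, K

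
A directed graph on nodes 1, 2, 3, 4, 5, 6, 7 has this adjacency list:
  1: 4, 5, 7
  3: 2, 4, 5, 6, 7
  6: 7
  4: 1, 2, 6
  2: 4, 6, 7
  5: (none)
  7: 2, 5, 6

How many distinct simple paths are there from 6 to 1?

1

6→7→2→4→1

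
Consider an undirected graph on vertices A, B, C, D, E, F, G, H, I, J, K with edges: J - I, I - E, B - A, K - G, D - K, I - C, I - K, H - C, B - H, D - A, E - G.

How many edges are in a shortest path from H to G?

Distance 0: H.
Distance 1: B, C.
Distance 2: A, I.
Distance 3: D, E, J, K.
Distance 4: G — contains G.

4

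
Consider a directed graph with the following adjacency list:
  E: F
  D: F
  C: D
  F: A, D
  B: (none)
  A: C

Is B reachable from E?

Explore from E.
Distance 1: reach F.
Distance 2: reach A, D.
Distance 3: reach C.
The search from E is exhausted; no directed path reaches B.

No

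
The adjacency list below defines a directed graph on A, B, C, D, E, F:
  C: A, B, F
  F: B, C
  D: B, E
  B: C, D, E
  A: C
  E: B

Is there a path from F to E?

Explore from F.
Distance 1: reach B, C.
Distance 2: reach A, D, E.
Found E.

Yes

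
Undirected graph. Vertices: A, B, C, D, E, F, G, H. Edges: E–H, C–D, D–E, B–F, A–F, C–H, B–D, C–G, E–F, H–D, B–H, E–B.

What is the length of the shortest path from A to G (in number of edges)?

5

Distance 0: A.
Distance 1: F.
Distance 2: B, E.
Distance 3: D, H.
Distance 4: C.
Distance 5: G — contains G.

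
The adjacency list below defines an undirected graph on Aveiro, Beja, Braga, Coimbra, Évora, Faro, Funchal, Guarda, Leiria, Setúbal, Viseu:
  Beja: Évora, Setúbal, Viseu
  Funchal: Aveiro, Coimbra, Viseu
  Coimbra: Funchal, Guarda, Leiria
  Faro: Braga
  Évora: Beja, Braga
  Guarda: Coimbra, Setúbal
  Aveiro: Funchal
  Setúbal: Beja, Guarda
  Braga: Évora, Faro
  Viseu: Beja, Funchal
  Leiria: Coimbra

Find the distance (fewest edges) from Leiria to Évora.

Distance 0: Leiria.
Distance 1: Coimbra.
Distance 2: Funchal, Guarda.
Distance 3: Aveiro, Setúbal, Viseu.
Distance 4: Beja.
Distance 5: Évora — contains Évora.

5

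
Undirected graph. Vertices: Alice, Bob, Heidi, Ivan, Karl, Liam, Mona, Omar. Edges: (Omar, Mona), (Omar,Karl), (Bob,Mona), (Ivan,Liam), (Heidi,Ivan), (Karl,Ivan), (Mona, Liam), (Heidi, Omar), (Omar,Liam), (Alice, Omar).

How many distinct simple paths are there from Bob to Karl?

7

Bob–Mona–Liam–Ivan–Heidi–Omar–Karl
Bob–Mona–Liam–Ivan–Karl
Bob–Mona–Liam–Omar–Heidi–Ivan–Karl
Bob–Mona–Liam–Omar–Karl
Bob–Mona–Omar–Heidi–Ivan–Karl
Bob–Mona–Omar–Karl
Bob–Mona–Omar–Liam–Ivan–Karl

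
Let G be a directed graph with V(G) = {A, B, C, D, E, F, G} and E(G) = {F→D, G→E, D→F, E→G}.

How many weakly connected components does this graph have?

From A: component {A}.
From B: component {B}.
From C: component {C}.
From D: component {D, F}.
From E: component {E, G}.
That's 5 components.

5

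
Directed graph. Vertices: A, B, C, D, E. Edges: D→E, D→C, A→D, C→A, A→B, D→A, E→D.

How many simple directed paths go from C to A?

C→A

1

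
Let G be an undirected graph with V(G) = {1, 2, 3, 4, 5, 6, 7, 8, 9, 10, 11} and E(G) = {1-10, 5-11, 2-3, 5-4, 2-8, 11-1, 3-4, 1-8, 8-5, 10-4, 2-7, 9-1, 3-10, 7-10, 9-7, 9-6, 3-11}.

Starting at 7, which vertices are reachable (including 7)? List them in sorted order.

1, 2, 3, 4, 5, 6, 7, 8, 9, 10, 11

Start at 7.
Its neighbours: 2, 9, 10.
Then their neighbours: 1, 3, 4, 6, 8.
Then next layer: 5, 11.
Every vertex is now reached.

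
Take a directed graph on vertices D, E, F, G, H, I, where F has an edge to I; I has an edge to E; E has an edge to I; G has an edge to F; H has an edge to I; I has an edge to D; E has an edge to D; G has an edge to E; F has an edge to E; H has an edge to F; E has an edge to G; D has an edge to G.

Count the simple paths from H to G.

9

H→F→E→D→G
H→F→E→G
H→F→E→I→D→G
H→F→I→D→G
H→F→I→E→D→G
H→F→I→E→G
H→I→D→G
H→I→E→D→G
H→I→E→G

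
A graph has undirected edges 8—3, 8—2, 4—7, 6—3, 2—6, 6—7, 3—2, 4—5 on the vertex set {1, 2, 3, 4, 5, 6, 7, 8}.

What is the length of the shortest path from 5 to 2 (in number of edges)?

4

Distance 0: 5.
Distance 1: 4.
Distance 2: 7.
Distance 3: 6.
Distance 4: 2, 3 — contains 2.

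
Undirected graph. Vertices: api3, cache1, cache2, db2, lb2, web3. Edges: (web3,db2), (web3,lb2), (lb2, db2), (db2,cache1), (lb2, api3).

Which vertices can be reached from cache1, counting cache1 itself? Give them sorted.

api3, cache1, db2, lb2, web3

Start at cache1.
Its neighbours: db2.
Then their neighbours: lb2, web3.
Then next layer: api3.
Nothing further is reachable.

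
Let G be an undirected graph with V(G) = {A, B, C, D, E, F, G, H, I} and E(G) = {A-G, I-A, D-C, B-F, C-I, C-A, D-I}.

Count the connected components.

4

From A: component {A, C, D, G, I}.
From B: component {B, F}.
From E: component {E}.
From H: component {H}.
That's 4 components.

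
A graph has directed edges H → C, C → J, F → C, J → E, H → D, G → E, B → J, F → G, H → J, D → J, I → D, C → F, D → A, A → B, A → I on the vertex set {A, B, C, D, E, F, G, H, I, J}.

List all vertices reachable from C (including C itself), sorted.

C, E, F, G, J

Start at C.
Its neighbours: F, J.
Then their neighbours: E, G.
Nothing further is reachable.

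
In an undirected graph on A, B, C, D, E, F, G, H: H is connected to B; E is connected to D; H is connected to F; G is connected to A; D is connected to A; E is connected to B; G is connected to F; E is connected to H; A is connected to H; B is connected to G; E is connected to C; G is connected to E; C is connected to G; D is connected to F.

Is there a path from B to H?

Yes

Explore from B.
Distance 1: reach E, G, H.
Found H.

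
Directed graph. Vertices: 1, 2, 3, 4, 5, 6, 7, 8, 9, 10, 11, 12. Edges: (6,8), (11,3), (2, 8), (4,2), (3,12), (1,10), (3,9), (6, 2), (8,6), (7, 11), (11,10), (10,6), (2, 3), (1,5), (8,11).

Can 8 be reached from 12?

No

12 has no outgoing edges, so nothing is reachable from it.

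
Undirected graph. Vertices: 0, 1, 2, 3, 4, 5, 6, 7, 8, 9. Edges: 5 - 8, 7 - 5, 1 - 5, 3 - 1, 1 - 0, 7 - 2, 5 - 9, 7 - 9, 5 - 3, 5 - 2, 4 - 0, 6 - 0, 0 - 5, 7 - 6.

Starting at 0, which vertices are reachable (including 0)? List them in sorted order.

Start at 0.
Its neighbours: 1, 4, 5, 6.
Then their neighbours: 2, 3, 7, 8, 9.
Every vertex is now reached.

0, 1, 2, 3, 4, 5, 6, 7, 8, 9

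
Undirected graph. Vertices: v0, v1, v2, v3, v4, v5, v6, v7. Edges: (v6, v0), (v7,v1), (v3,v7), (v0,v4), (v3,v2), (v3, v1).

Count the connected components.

3

From v0: component {v0, v4, v6}.
From v1: component {v1, v2, v3, v7}.
From v5: component {v5}.
That's 3 components.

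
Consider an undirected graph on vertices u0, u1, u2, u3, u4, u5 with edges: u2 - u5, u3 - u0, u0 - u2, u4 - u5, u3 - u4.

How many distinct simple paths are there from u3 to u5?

2

u3–u0–u2–u5
u3–u4–u5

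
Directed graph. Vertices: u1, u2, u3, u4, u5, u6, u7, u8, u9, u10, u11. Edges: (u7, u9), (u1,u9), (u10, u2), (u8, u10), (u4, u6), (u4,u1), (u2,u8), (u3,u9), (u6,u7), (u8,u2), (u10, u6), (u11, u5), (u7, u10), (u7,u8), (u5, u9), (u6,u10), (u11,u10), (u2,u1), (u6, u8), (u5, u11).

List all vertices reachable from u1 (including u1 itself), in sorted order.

u1, u9

Start at u1.
Its neighbours: u9.
Nothing further is reachable.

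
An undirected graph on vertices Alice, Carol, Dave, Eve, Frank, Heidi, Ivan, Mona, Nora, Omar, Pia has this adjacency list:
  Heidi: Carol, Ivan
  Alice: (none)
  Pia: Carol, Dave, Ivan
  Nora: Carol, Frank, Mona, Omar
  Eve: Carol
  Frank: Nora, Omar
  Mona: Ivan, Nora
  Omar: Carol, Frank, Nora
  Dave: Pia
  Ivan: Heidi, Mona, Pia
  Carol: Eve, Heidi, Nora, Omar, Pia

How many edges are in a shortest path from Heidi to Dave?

3

Distance 0: Heidi.
Distance 1: Carol, Ivan.
Distance 2: Eve, Mona, Nora, Omar, Pia.
Distance 3: Dave, Frank — contains Dave.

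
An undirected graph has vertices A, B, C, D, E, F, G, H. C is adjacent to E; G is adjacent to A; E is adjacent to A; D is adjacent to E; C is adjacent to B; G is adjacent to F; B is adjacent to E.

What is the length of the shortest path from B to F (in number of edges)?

4

Distance 0: B.
Distance 1: C, E.
Distance 2: A, D.
Distance 3: G.
Distance 4: F — contains F.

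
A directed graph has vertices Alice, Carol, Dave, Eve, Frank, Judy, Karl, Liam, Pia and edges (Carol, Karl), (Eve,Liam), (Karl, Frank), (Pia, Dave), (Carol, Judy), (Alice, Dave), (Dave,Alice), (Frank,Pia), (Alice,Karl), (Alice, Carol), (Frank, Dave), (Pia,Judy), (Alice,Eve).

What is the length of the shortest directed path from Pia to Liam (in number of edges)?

4

Distance 0: Pia.
Distance 1: Dave, Judy.
Distance 2: Alice.
Distance 3: Carol, Eve, Karl.
Distance 4: Frank, Liam — contains Liam.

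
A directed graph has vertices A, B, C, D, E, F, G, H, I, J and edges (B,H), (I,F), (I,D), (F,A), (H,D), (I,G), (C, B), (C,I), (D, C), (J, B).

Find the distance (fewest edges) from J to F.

6

Distance 0: J.
Distance 1: B.
Distance 2: H.
Distance 3: D.
Distance 4: C.
Distance 5: I.
Distance 6: F, G — contains F.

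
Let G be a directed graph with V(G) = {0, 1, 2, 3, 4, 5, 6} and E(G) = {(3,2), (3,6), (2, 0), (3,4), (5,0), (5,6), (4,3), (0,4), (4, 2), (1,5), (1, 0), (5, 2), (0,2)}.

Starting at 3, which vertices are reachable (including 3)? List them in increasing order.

0, 2, 3, 4, 6

Start at 3.
Its neighbours: 2, 4, 6.
Then their neighbours: 0.
Nothing further is reachable.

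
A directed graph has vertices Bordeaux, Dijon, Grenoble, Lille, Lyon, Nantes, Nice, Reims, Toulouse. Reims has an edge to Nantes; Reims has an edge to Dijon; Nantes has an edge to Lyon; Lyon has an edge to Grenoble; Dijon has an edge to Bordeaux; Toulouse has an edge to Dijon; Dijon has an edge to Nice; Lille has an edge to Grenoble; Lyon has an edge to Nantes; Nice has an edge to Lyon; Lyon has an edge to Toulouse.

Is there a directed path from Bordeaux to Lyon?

Bordeaux has no outgoing edges, so nothing is reachable from it.

No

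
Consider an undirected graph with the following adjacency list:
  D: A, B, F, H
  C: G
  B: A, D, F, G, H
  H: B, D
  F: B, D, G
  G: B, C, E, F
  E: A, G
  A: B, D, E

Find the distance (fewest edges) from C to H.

3

Distance 0: C.
Distance 1: G.
Distance 2: B, E, F.
Distance 3: A, D, H — contains H.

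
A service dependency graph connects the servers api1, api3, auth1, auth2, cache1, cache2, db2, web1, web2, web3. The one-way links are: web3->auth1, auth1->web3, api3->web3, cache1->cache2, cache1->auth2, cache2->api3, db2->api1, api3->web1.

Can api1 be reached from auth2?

auth2 has no outgoing edges, so nothing is reachable from it.

No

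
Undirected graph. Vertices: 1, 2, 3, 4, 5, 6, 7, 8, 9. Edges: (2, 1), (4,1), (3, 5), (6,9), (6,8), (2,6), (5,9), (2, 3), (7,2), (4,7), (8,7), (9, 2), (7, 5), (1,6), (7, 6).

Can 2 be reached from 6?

Yes

Explore from 6.
Distance 1: reach 1, 2, 7, 8, 9.
Found 2.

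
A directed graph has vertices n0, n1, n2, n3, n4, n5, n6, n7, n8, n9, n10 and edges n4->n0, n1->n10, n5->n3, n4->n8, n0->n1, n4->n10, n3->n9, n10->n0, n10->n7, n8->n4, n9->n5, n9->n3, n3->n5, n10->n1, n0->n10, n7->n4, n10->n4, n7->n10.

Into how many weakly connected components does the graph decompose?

From n0: component {n0, n1, n4, n7, n8, n10}.
From n2: component {n2}.
From n3: component {n3, n5, n9}.
From n6: component {n6}.
That's 4 components.

4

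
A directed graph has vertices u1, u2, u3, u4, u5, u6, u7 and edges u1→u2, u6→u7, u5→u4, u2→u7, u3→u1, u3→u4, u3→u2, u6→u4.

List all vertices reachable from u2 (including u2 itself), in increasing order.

Start at u2.
Its neighbours: u7.
Nothing further is reachable.

u2, u7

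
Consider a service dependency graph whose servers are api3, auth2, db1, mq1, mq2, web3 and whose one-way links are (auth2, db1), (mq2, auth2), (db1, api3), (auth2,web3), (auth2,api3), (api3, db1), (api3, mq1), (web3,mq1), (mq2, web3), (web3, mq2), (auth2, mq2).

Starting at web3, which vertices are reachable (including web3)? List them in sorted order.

api3, auth2, db1, mq1, mq2, web3

Start at web3.
Its neighbours: mq1, mq2.
Then their neighbours: auth2.
Then next layer: api3, db1.
Every vertex is now reached.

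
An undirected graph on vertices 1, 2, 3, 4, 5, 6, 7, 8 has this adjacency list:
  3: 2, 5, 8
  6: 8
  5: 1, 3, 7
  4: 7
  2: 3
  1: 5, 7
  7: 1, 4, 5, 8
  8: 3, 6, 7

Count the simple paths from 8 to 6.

1

8–6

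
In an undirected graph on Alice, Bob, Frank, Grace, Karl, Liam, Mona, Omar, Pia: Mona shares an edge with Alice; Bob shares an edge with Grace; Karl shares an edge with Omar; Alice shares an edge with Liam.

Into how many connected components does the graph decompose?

From Alice: component {Alice, Liam, Mona}.
From Bob: component {Bob, Grace}.
From Frank: component {Frank}.
From Karl: component {Karl, Omar}.
From Pia: component {Pia}.
That's 5 components.

5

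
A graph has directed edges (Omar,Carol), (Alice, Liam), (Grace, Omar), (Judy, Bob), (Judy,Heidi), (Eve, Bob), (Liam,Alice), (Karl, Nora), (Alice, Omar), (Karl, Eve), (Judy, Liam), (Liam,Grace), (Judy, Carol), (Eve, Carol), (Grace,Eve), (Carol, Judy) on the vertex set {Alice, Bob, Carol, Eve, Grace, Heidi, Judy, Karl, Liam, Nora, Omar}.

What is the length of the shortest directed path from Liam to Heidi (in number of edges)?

Distance 0: Liam.
Distance 1: Alice, Grace.
Distance 2: Eve, Omar.
Distance 3: Bob, Carol.
Distance 4: Judy.
Distance 5: Heidi — contains Heidi.

5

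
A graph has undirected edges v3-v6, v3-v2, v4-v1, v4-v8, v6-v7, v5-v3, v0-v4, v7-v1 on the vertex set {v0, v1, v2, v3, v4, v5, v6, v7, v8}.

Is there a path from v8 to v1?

Yes

Explore from v8.
Distance 1: reach v4.
Distance 2: reach v0, v1.
Found v1.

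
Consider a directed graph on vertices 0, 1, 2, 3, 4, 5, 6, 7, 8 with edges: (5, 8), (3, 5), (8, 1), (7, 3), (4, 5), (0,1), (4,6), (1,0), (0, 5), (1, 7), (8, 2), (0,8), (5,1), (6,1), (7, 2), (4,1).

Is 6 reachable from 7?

Explore from 7.
Distance 1: reach 2, 3.
Distance 2: reach 5.
Distance 3: reach 1, 8.
Distance 4: reach 0.
The search from 7 is exhausted; no directed path reaches 6.

No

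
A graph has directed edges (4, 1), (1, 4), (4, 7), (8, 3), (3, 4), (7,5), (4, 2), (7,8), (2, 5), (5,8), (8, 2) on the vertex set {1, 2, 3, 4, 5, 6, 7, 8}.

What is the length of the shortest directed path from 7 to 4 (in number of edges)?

Distance 0: 7.
Distance 1: 5, 8.
Distance 2: 2, 3.
Distance 3: 4 — contains 4.

3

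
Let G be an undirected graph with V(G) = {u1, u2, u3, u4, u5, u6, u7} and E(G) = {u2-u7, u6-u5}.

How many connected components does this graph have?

From u1: component {u1}.
From u2: component {u2, u7}.
From u3: component {u3}.
From u4: component {u4}.
From u5: component {u5, u6}.
That's 5 components.

5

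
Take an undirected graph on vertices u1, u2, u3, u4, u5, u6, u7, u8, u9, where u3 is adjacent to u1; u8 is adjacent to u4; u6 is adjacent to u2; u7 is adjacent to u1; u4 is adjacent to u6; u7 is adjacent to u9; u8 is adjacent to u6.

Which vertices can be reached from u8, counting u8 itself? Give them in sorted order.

u2, u4, u6, u8

Start at u8.
Its neighbours: u4, u6.
Then their neighbours: u2.
Nothing further is reachable.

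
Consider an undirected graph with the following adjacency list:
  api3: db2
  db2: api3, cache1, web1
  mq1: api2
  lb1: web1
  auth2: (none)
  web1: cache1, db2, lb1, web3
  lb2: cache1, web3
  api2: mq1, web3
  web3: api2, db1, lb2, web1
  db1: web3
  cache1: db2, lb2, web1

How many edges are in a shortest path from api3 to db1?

Distance 0: api3.
Distance 1: db2.
Distance 2: cache1, web1.
Distance 3: lb1, lb2, web3.
Distance 4: api2, db1 — contains db1.

4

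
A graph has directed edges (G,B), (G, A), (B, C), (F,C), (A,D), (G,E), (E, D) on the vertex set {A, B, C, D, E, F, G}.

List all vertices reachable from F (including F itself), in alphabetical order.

C, F

Start at F.
Its neighbours: C.
Nothing further is reachable.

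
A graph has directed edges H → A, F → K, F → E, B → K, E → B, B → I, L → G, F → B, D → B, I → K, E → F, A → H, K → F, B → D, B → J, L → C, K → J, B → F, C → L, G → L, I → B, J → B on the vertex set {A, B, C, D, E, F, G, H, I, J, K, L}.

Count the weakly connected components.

From A: component {A, H}.
From B: component {B, D, E, F, I, J, K}.
From C: component {C, G, L}.
That's 3 components.

3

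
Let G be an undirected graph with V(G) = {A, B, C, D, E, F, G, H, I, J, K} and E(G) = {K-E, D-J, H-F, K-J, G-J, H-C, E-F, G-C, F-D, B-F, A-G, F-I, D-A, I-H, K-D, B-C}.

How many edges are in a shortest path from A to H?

Distance 0: A.
Distance 1: D, G.
Distance 2: C, F, J, K.
Distance 3: B, E, H, I — contains H.

3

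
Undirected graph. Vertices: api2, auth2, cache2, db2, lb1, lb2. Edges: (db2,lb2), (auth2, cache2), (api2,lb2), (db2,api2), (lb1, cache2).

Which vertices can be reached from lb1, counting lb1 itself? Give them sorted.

Start at lb1.
Its neighbours: cache2.
Then their neighbours: auth2.
Nothing further is reachable.

auth2, cache2, lb1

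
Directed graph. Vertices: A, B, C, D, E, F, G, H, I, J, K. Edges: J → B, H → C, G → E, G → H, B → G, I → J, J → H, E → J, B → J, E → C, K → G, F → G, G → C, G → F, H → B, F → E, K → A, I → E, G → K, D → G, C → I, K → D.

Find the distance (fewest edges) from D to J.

Distance 0: D.
Distance 1: G.
Distance 2: C, E, F, H, K.
Distance 3: A, B, I, J — contains J.

3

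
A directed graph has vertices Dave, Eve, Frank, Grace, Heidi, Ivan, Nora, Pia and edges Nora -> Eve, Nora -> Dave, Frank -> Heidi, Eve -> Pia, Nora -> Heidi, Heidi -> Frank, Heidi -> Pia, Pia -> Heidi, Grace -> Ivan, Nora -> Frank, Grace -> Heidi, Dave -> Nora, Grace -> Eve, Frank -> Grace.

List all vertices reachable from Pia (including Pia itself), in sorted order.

Eve, Frank, Grace, Heidi, Ivan, Pia

Start at Pia.
Its neighbours: Heidi.
Then their neighbours: Frank.
Then next layer: Grace.
Then next layer: Eve, Ivan.
Nothing further is reachable.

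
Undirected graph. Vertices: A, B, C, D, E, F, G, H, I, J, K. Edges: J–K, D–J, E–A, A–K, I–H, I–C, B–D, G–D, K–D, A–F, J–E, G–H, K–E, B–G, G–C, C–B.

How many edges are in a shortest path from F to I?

Distance 0: F.
Distance 1: A.
Distance 2: E, K.
Distance 3: D, J.
Distance 4: B, G.
Distance 5: C, H.
Distance 6: I — contains I.

6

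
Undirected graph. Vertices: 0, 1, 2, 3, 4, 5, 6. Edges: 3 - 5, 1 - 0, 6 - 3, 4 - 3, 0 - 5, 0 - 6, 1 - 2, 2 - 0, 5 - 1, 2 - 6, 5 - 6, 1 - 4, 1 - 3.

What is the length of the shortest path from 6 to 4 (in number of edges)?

2

Distance 0: 6.
Distance 1: 0, 2, 3, 5.
Distance 2: 1, 4 — contains 4.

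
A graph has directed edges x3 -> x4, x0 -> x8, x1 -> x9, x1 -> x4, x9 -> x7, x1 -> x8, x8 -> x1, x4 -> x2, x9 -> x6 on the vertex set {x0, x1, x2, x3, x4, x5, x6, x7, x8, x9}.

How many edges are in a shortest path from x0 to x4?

3

Distance 0: x0.
Distance 1: x8.
Distance 2: x1.
Distance 3: x4, x9 — contains x4.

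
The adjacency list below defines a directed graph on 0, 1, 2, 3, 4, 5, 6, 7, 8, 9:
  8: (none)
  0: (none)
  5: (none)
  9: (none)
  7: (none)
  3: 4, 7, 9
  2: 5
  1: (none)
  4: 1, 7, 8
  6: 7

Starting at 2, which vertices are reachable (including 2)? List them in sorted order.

Start at 2.
Its neighbours: 5.
Nothing further is reachable.

2, 5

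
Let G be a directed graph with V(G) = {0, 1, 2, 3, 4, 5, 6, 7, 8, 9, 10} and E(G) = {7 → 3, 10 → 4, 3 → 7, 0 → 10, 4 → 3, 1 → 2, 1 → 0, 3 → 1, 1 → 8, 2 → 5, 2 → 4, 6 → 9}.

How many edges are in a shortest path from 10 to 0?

4

Distance 0: 10.
Distance 1: 4.
Distance 2: 3.
Distance 3: 1, 7.
Distance 4: 0, 2, 8 — contains 0.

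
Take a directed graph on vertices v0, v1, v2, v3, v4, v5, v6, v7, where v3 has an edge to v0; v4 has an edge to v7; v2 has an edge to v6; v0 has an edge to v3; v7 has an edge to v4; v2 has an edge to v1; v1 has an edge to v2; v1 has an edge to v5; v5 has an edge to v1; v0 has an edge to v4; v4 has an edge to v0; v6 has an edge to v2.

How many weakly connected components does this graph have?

2

From v0: component {v0, v3, v4, v7}.
From v1: component {v1, v2, v5, v6}.
That's 2 components.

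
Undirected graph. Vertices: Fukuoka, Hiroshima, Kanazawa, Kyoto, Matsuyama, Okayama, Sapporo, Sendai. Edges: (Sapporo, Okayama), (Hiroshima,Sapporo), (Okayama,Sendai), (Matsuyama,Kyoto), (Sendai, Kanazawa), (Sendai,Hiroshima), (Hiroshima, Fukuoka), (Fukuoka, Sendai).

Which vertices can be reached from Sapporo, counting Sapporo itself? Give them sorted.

Start at Sapporo.
Its neighbours: Hiroshima, Okayama.
Then their neighbours: Fukuoka, Sendai.
Then next layer: Kanazawa.
Nothing further is reachable.

Fukuoka, Hiroshima, Kanazawa, Okayama, Sapporo, Sendai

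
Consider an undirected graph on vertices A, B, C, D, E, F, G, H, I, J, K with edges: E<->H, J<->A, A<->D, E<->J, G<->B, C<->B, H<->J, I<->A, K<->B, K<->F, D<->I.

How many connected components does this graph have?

2

From A: component {A, D, E, H, I, J}.
From B: component {B, C, F, G, K}.
That's 2 components.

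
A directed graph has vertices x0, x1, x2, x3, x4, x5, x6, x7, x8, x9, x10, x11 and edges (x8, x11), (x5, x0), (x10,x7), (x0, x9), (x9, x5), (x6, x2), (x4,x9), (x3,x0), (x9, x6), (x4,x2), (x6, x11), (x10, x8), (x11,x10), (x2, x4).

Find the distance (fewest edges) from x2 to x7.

6

Distance 0: x2.
Distance 1: x4.
Distance 2: x9.
Distance 3: x5, x6.
Distance 4: x0, x11.
Distance 5: x10.
Distance 6: x7, x8 — contains x7.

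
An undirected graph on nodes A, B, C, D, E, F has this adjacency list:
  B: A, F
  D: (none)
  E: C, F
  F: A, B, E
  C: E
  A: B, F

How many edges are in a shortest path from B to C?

3

Distance 0: B.
Distance 1: A, F.
Distance 2: E.
Distance 3: C — contains C.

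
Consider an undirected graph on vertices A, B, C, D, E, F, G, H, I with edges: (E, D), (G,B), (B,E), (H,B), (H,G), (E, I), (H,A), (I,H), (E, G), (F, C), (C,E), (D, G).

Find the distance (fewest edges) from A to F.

5

Distance 0: A.
Distance 1: H.
Distance 2: B, G, I.
Distance 3: D, E.
Distance 4: C.
Distance 5: F — contains F.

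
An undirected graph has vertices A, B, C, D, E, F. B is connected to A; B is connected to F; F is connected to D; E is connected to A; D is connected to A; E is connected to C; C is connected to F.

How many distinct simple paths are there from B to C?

4

B–A–D–F–C
B–A–E–C
B–F–C
B–F–D–A–E–C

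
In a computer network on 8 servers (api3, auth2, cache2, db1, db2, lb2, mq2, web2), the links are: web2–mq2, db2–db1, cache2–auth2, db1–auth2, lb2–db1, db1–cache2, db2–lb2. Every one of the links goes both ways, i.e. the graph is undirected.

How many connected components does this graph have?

3

From api3: component {api3}.
From auth2: component {auth2, cache2, db1, db2, lb2}.
From mq2: component {mq2, web2}.
That's 3 components.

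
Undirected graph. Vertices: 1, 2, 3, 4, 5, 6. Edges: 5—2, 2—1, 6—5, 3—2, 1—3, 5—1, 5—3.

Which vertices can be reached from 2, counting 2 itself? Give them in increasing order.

1, 2, 3, 5, 6

Start at 2.
Its neighbours: 1, 3, 5.
Then their neighbours: 6.
Nothing further is reachable.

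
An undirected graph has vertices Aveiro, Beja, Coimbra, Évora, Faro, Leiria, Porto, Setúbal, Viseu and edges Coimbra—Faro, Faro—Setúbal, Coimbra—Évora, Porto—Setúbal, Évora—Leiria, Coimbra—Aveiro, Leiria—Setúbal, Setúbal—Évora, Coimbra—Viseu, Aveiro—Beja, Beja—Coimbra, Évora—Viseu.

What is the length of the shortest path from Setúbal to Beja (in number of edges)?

3

Distance 0: Setúbal.
Distance 1: Évora, Faro, Leiria, Porto.
Distance 2: Coimbra, Viseu.
Distance 3: Aveiro, Beja — contains Beja.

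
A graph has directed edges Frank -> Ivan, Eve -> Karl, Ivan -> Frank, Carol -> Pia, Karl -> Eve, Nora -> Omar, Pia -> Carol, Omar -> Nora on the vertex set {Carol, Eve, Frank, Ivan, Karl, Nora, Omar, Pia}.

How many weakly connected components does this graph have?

From Carol: component {Carol, Pia}.
From Eve: component {Eve, Karl}.
From Frank: component {Frank, Ivan}.
From Nora: component {Nora, Omar}.
That's 4 components.

4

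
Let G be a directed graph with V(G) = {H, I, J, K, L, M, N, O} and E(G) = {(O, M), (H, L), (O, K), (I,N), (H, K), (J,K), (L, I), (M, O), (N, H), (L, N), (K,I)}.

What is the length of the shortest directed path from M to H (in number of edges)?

5

Distance 0: M.
Distance 1: O.
Distance 2: K.
Distance 3: I.
Distance 4: N.
Distance 5: H — contains H.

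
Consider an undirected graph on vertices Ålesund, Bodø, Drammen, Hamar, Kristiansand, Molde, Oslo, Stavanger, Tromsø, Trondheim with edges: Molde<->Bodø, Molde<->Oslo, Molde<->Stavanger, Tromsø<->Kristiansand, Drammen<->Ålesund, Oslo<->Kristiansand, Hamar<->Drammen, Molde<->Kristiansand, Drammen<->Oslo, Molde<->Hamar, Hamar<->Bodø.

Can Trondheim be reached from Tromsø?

Explore from Tromsø.
Distance 1: reach Kristiansand.
Distance 2: reach Molde, Oslo.
Distance 3: reach Bodø, Drammen, Hamar, Stavanger.
Distance 4: reach Ålesund.
The search is exhausted without reaching Trondheim; it lies in a different component.

No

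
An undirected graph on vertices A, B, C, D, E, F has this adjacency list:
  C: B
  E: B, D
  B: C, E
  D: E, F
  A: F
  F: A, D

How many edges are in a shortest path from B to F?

Distance 0: B.
Distance 1: C, E.
Distance 2: D.
Distance 3: F — contains F.

3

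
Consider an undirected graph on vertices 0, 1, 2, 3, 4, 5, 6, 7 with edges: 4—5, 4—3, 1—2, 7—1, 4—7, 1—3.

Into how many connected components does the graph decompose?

3

From 0: component {0}.
From 1: component {1, 2, 3, 4, 5, 7}.
From 6: component {6}.
That's 3 components.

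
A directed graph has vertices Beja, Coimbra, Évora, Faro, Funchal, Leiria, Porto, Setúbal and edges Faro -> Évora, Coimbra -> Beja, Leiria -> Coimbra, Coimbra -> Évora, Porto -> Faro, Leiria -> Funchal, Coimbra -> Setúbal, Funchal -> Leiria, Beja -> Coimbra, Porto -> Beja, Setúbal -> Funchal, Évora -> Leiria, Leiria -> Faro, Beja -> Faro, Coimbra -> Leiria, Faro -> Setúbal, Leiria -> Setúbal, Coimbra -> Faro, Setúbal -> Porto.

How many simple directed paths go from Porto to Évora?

8

Porto→Beja→Coimbra→Évora
Porto→Beja→Coimbra→Faro→Évora
Porto→Beja→Coimbra→Leiria→Faro→Évora
Porto→Beja→Coimbra→Setúbal→Funchal→Leiria→Faro→Évora
Porto→Beja→Faro→Évora
Porto→Beja→Faro→Setúbal→Funchal→Leiria→Coimbra→Évora
Porto→Faro→Évora
Porto→Faro→Setúbal→Funchal→Leiria→Coimbra→Évora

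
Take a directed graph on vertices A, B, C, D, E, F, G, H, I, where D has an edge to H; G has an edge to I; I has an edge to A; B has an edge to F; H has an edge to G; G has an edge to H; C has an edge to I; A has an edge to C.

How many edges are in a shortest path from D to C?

Distance 0: D.
Distance 1: H.
Distance 2: G.
Distance 3: I.
Distance 4: A.
Distance 5: C — contains C.

5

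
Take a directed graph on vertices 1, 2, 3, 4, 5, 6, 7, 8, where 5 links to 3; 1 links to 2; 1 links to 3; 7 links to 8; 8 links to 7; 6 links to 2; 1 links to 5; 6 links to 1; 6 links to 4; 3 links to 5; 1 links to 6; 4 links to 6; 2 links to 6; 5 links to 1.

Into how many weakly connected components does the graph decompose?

2

From 1: component {1, 2, 3, 4, 5, 6}.
From 7: component {7, 8}.
That's 2 components.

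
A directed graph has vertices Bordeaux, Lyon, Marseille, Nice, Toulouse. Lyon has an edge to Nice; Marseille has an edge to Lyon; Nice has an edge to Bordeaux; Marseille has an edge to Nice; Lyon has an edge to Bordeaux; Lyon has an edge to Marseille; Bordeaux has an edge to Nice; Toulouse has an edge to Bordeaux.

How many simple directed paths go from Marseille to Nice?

Marseille→Lyon→Bordeaux→Nice
Marseille→Lyon→Nice
Marseille→Nice

3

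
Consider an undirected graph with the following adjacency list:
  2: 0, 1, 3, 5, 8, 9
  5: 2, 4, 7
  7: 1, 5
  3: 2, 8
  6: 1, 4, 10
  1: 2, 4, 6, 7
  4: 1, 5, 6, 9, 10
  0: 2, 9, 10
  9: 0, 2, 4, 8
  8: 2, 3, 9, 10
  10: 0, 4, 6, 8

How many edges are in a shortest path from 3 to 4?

3

Distance 0: 3.
Distance 1: 2, 8.
Distance 2: 0, 1, 5, 9, 10.
Distance 3: 4, 6, 7 — contains 4.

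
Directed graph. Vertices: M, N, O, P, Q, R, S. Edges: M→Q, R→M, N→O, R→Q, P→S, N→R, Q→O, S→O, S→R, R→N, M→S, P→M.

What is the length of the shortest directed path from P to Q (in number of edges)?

2

Distance 0: P.
Distance 1: M, S.
Distance 2: O, Q, R — contains Q.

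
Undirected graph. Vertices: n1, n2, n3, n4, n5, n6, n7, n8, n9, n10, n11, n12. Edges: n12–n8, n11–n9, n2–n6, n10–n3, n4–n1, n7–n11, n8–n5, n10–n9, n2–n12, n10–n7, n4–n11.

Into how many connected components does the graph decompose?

From n1: component {n1, n3, n4, n7, n9, n10, n11}.
From n2: component {n2, n5, n6, n8, n12}.
That's 2 components.

2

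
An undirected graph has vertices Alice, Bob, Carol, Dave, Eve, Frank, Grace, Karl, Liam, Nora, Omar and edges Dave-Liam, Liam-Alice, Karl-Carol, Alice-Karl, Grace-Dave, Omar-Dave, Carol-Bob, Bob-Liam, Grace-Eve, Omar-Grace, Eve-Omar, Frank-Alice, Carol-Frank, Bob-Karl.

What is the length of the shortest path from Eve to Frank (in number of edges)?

5

Distance 0: Eve.
Distance 1: Grace, Omar.
Distance 2: Dave.
Distance 3: Liam.
Distance 4: Alice, Bob.
Distance 5: Carol, Frank, Karl — contains Frank.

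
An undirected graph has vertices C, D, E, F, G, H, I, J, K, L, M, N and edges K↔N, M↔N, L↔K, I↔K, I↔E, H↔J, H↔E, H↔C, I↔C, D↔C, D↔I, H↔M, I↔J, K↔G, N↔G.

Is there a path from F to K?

F has no edges, so nothing is reachable from it.

No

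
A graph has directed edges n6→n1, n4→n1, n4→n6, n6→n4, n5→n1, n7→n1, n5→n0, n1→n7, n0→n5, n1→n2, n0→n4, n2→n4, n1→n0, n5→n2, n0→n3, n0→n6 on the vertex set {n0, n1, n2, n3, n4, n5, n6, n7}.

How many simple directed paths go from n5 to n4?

7

n5→n0→n4
n5→n0→n6→n1→n2→n4
n5→n0→n6→n4
n5→n1→n0→n4
n5→n1→n0→n6→n4
n5→n1→n2→n4
n5→n2→n4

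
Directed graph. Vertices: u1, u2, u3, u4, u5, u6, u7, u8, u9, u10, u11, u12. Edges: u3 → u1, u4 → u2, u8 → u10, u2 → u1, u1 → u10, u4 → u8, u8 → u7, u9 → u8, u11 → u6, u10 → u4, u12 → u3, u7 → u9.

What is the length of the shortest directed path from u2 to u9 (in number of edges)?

Distance 0: u2.
Distance 1: u1.
Distance 2: u10.
Distance 3: u4.
Distance 4: u8.
Distance 5: u7.
Distance 6: u9 — contains u9.

6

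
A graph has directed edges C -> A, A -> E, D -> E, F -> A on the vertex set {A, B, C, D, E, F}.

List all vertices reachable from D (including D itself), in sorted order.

D, E

Start at D.
Its neighbours: E.
Nothing further is reachable.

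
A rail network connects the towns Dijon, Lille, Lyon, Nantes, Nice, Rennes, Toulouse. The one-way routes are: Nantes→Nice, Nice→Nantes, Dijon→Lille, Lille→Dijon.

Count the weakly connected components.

5

From Dijon: component {Dijon, Lille}.
From Lyon: component {Lyon}.
From Nantes: component {Nantes, Nice}.
From Rennes: component {Rennes}.
From Toulouse: component {Toulouse}.
That's 5 components.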